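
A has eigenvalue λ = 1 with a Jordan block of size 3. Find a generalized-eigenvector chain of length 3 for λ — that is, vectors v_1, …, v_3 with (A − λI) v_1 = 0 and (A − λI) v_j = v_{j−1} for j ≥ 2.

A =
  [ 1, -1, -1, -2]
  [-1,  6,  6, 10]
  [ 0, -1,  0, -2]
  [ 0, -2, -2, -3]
A Jordan chain for λ = 1 of length 3:
v_1 = (1, -5, 1, 2)ᵀ
v_2 = (0, -1, 0, 0)ᵀ
v_3 = (1, 0, 0, 0)ᵀ

Let N = A − (1)·I. We want v_3 with N^3 v_3 = 0 but N^2 v_3 ≠ 0; then v_{j-1} := N · v_j for j = 3, …, 2.

Pick v_3 = (1, 0, 0, 0)ᵀ.
Then v_2 = N · v_3 = (0, -1, 0, 0)ᵀ.
Then v_1 = N · v_2 = (1, -5, 1, 2)ᵀ.

Sanity check: (A − (1)·I) v_1 = (0, 0, 0, 0)ᵀ = 0. ✓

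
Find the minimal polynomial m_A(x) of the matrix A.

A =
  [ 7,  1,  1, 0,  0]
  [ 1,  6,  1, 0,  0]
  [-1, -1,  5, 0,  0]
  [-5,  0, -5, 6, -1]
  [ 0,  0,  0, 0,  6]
x^3 - 18*x^2 + 108*x - 216

The characteristic polynomial is χ_A(x) = (x - 6)^5, so the eigenvalues are known. The minimal polynomial is
  m_A(x) = Π_λ (x − λ)^{k_λ}
where k_λ is the size of the *largest* Jordan block for λ (equivalently, the smallest k with (A − λI)^k v = 0 for every generalised eigenvector v of λ).

  λ = 6: largest Jordan block has size 3, contributing (x − 6)^3

So m_A(x) = (x - 6)^3 = x^3 - 18*x^2 + 108*x - 216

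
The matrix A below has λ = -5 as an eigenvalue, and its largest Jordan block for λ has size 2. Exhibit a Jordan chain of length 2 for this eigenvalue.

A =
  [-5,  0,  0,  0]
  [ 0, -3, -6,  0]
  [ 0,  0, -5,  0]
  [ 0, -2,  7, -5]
A Jordan chain for λ = -5 of length 2:
v_1 = (0, 0, 0, 1)ᵀ
v_2 = (0, 3, 1, 0)ᵀ

Let N = A − (-5)·I. We want v_2 with N^2 v_2 = 0 but N^1 v_2 ≠ 0; then v_{j-1} := N · v_j for j = 2, …, 2.

Pick v_2 = (0, 3, 1, 0)ᵀ.
Then v_1 = N · v_2 = (0, 0, 0, 1)ᵀ.

Sanity check: (A − (-5)·I) v_1 = (0, 0, 0, 0)ᵀ = 0. ✓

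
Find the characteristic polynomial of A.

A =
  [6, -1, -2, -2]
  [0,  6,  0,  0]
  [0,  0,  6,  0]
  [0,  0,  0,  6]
x^4 - 24*x^3 + 216*x^2 - 864*x + 1296

Expanding det(x·I − A) (e.g. by cofactor expansion or by noting that A is similar to its Jordan form J, which has the same characteristic polynomial as A) gives
  χ_A(x) = x^4 - 24*x^3 + 216*x^2 - 864*x + 1296
which factors as (x - 6)^4. The eigenvalues (with algebraic multiplicities) are λ = 6 with multiplicity 4.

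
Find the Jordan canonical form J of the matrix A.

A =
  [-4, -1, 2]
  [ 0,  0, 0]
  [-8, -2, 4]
J_2(0) ⊕ J_1(0)

The characteristic polynomial is
  det(x·I − A) = x^3

Eigenvalues and multiplicities (the geometric multiplicity of λ is n − rank(A − λI), which equals the number of Jordan blocks for λ):
  λ = 0: algebraic multiplicity = 3, geometric multiplicity = 2

Determining the block sizes for each eigenvalue:
  λ = 0: 2 blocks summing to 3 forces exactly one block of size 2 and the rest size 1 → block sizes [2, 1]

Assembling the blocks gives a Jordan form
J =
  [0, 1, 0]
  [0, 0, 0]
  [0, 0, 0]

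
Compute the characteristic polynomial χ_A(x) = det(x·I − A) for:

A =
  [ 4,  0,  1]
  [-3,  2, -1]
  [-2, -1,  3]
x^3 - 9*x^2 + 27*x - 27

Expanding det(x·I − A) (e.g. by cofactor expansion or by noting that A is similar to its Jordan form J, which has the same characteristic polynomial as A) gives
  χ_A(x) = x^3 - 9*x^2 + 27*x - 27
which factors as (x - 3)^3. The eigenvalues (with algebraic multiplicities) are λ = 3 with multiplicity 3.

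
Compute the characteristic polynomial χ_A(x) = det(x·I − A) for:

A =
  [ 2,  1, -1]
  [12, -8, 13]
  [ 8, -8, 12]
x^3 - 6*x^2 + 12*x - 8

Expanding det(x·I − A) (e.g. by cofactor expansion or by noting that A is similar to its Jordan form J, which has the same characteristic polynomial as A) gives
  χ_A(x) = x^3 - 6*x^2 + 12*x - 8
which factors as (x - 2)^3. The eigenvalues (with algebraic multiplicities) are λ = 2 with multiplicity 3.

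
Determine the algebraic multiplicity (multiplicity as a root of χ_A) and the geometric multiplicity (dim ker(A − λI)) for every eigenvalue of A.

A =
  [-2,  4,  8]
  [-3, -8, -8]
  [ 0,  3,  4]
λ = -2: alg = 3, geom = 1

Step 1 — factor the characteristic polynomial to read off the algebraic multiplicities:
  χ_A(x) = (x + 2)^3

Step 2 — compute geometric multiplicities via the rank-nullity identity g(λ) = n − rank(A − λI):
  rank(A − (-2)·I) = 2, so dim ker(A − (-2)·I) = n − 2 = 1

Summary:
  λ = -2: algebraic multiplicity = 3, geometric multiplicity = 1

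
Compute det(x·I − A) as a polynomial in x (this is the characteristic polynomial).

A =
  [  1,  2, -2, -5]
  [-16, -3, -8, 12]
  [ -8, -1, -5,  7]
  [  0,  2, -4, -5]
x^4 + 12*x^3 + 54*x^2 + 108*x + 81

Expanding det(x·I − A) (e.g. by cofactor expansion or by noting that A is similar to its Jordan form J, which has the same characteristic polynomial as A) gives
  χ_A(x) = x^4 + 12*x^3 + 54*x^2 + 108*x + 81
which factors as (x + 3)^4. The eigenvalues (with algebraic multiplicities) are λ = -3 with multiplicity 4.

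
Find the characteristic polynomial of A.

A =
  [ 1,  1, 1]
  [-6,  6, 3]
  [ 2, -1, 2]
x^3 - 9*x^2 + 27*x - 27

Expanding det(x·I − A) (e.g. by cofactor expansion or by noting that A is similar to its Jordan form J, which has the same characteristic polynomial as A) gives
  χ_A(x) = x^3 - 9*x^2 + 27*x - 27
which factors as (x - 3)^3. The eigenvalues (with algebraic multiplicities) are λ = 3 with multiplicity 3.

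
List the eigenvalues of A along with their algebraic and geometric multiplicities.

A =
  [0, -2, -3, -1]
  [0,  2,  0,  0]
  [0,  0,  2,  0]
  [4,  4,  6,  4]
λ = 2: alg = 4, geom = 3

Step 1 — factor the characteristic polynomial to read off the algebraic multiplicities:
  χ_A(x) = (x - 2)^4

Step 2 — compute geometric multiplicities via the rank-nullity identity g(λ) = n − rank(A − λI):
  rank(A − (2)·I) = 1, so dim ker(A − (2)·I) = n − 1 = 3

Summary:
  λ = 2: algebraic multiplicity = 4, geometric multiplicity = 3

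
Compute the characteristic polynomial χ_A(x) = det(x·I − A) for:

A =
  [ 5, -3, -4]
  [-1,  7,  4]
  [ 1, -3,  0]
x^3 - 12*x^2 + 48*x - 64

Expanding det(x·I − A) (e.g. by cofactor expansion or by noting that A is similar to its Jordan form J, which has the same characteristic polynomial as A) gives
  χ_A(x) = x^3 - 12*x^2 + 48*x - 64
which factors as (x - 4)^3. The eigenvalues (with algebraic multiplicities) are λ = 4 with multiplicity 3.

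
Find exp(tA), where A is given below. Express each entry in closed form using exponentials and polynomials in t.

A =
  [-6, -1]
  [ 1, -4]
e^{tA} =
  [-t*exp(-5*t) + exp(-5*t), -t*exp(-5*t)]
  [t*exp(-5*t), t*exp(-5*t) + exp(-5*t)]

Strategy: write A = P · J · P⁻¹ where J is a Jordan canonical form, so e^{tA} = P · e^{tJ} · P⁻¹, and e^{tJ} can be computed block-by-block.

A has Jordan form
J =
  [-5,  1]
  [ 0, -5]
(up to reordering of blocks).

Per-block formulas:
  For a 2×2 Jordan block J_2(-5): exp(t · J_2(-5)) = e^(-5t)·(I + t·N), where N is the 2×2 nilpotent shift.

After assembling e^{tJ} and conjugating by P, we get:

e^{tA} =
  [-t*exp(-5*t) + exp(-5*t), -t*exp(-5*t)]
  [t*exp(-5*t), t*exp(-5*t) + exp(-5*t)]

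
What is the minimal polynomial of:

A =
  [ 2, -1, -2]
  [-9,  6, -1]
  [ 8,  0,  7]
x^3 - 15*x^2 + 75*x - 125

The characteristic polynomial is χ_A(x) = (x - 5)^3, so the eigenvalues are known. The minimal polynomial is
  m_A(x) = Π_λ (x − λ)^{k_λ}
where k_λ is the size of the *largest* Jordan block for λ (equivalently, the smallest k with (A − λI)^k v = 0 for every generalised eigenvector v of λ).

  λ = 5: largest Jordan block has size 3, contributing (x − 5)^3

So m_A(x) = (x - 5)^3 = x^3 - 15*x^2 + 75*x - 125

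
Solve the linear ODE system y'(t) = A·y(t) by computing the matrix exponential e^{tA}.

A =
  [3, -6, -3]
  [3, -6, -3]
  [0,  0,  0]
e^{tA} =
  [2 - exp(-3*t), -2 + 2*exp(-3*t), -1 + exp(-3*t)]
  [1 - exp(-3*t), -1 + 2*exp(-3*t), -1 + exp(-3*t)]
  [0, 0, 1]

Strategy: write A = P · J · P⁻¹ where J is a Jordan canonical form, so e^{tA} = P · e^{tJ} · P⁻¹, and e^{tJ} can be computed block-by-block.

A has Jordan form
J =
  [-3, 0, 0]
  [ 0, 0, 0]
  [ 0, 0, 0]
(up to reordering of blocks).

Per-block formulas:
  For a 1×1 block at λ = 0: exp(t · [0]) = [e^(0t)].
  For a 1×1 block at λ = -3: exp(t · [-3]) = [e^(-3t)].

After assembling e^{tJ} and conjugating by P, we get:

e^{tA} =
  [2 - exp(-3*t), -2 + 2*exp(-3*t), -1 + exp(-3*t)]
  [1 - exp(-3*t), -1 + 2*exp(-3*t), -1 + exp(-3*t)]
  [0, 0, 1]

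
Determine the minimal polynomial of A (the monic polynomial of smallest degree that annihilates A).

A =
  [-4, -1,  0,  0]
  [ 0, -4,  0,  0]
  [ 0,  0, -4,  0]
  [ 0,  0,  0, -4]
x^2 + 8*x + 16

The characteristic polynomial is χ_A(x) = (x + 4)^4, so the eigenvalues are known. The minimal polynomial is
  m_A(x) = Π_λ (x − λ)^{k_λ}
where k_λ is the size of the *largest* Jordan block for λ (equivalently, the smallest k with (A − λI)^k v = 0 for every generalised eigenvector v of λ).

  λ = -4: largest Jordan block has size 2, contributing (x + 4)^2

So m_A(x) = (x + 4)^2 = x^2 + 8*x + 16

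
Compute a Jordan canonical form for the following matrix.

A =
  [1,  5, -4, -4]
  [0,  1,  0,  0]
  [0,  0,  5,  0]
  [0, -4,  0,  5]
J_2(1) ⊕ J_1(5) ⊕ J_1(5)

The characteristic polynomial is
  det(x·I − A) = x^4 - 12*x^3 + 46*x^2 - 60*x + 25 = (x - 5)^2*(x - 1)^2

Eigenvalues and multiplicities (the geometric multiplicity of λ is n − rank(A − λI), which equals the number of Jordan blocks for λ):
  λ = 1: algebraic multiplicity = 2, geometric multiplicity = 1
  λ = 5: algebraic multiplicity = 2, geometric multiplicity = 2

Determining the block sizes for each eigenvalue:
  λ = 1: one block (gm = 1), so the single block has size am = 2 → block sizes [2]
  λ = 5: gm = am = 2, so every block has size 1 → block sizes [1, 1]

Assembling the blocks gives a Jordan form
J =
  [1, 1, 0, 0]
  [0, 1, 0, 0]
  [0, 0, 5, 0]
  [0, 0, 0, 5]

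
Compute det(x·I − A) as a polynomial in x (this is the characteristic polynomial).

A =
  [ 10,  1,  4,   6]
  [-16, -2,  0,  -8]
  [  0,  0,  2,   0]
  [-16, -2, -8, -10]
x^4 - 8*x^2 + 16

Expanding det(x·I − A) (e.g. by cofactor expansion or by noting that A is similar to its Jordan form J, which has the same characteristic polynomial as A) gives
  χ_A(x) = x^4 - 8*x^2 + 16
which factors as (x - 2)^2*(x + 2)^2. The eigenvalues (with algebraic multiplicities) are λ = -2 with multiplicity 2, λ = 2 with multiplicity 2.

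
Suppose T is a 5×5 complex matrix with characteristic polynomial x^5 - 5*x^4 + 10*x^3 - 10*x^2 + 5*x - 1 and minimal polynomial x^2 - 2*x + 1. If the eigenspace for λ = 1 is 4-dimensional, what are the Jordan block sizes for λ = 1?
Block sizes for λ = 1: [2, 1, 1, 1]

Step 1 — from the characteristic polynomial, algebraic multiplicity of λ = 1 is 5. From dim ker(T − (1)·I) = 4, there are exactly 4 Jordan blocks for λ = 1.
Step 2 — from the minimal polynomial, the factor (x − 1)^2 tells us the largest block for λ = 1 has size 2.
Step 3 — with total size 5, 4 blocks, and largest block 2, the block sizes (in nonincreasing order) are [2, 1, 1, 1].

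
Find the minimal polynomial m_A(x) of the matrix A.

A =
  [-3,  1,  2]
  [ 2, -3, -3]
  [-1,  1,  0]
x^3 + 6*x^2 + 12*x + 8

The characteristic polynomial is χ_A(x) = (x + 2)^3, so the eigenvalues are known. The minimal polynomial is
  m_A(x) = Π_λ (x − λ)^{k_λ}
where k_λ is the size of the *largest* Jordan block for λ (equivalently, the smallest k with (A − λI)^k v = 0 for every generalised eigenvector v of λ).

  λ = -2: largest Jordan block has size 3, contributing (x + 2)^3

So m_A(x) = (x + 2)^3 = x^3 + 6*x^2 + 12*x + 8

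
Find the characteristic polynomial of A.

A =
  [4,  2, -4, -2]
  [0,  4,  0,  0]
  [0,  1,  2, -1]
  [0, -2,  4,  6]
x^4 - 16*x^3 + 96*x^2 - 256*x + 256

Expanding det(x·I − A) (e.g. by cofactor expansion or by noting that A is similar to its Jordan form J, which has the same characteristic polynomial as A) gives
  χ_A(x) = x^4 - 16*x^3 + 96*x^2 - 256*x + 256
which factors as (x - 4)^4. The eigenvalues (with algebraic multiplicities) are λ = 4 with multiplicity 4.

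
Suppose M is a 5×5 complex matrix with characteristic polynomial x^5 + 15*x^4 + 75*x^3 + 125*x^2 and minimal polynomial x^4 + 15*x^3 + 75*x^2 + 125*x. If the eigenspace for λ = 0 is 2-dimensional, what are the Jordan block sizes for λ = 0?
Block sizes for λ = 0: [1, 1]

Step 1 — from the characteristic polynomial, algebraic multiplicity of λ = 0 is 2. From dim ker(M − (0)·I) = 2, there are exactly 2 Jordan blocks for λ = 0.
Step 2 — from the minimal polynomial, the factor (x − 0) tells us the largest block for λ = 0 has size 1.
Step 3 — with total size 2, 2 blocks, and largest block 1, the block sizes (in nonincreasing order) are [1, 1].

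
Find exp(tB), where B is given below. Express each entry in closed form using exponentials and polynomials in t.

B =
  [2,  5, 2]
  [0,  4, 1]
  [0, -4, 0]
e^{tB} =
  [exp(2*t), t^2*exp(2*t) + 5*t*exp(2*t), t^2*exp(2*t)/2 + 2*t*exp(2*t)]
  [0, 2*t*exp(2*t) + exp(2*t), t*exp(2*t)]
  [0, -4*t*exp(2*t), -2*t*exp(2*t) + exp(2*t)]

Strategy: write B = P · J · P⁻¹ where J is a Jordan canonical form, so e^{tB} = P · e^{tJ} · P⁻¹, and e^{tJ} can be computed block-by-block.

B has Jordan form
J =
  [2, 1, 0]
  [0, 2, 1]
  [0, 0, 2]
(up to reordering of blocks).

Per-block formulas:
  For a 3×3 Jordan block J_3(2): exp(t · J_3(2)) = e^(2t)·(I + t·N + (t^2/2)·N^2), where N is the 3×3 nilpotent shift.

After assembling e^{tJ} and conjugating by P, we get:

e^{tB} =
  [exp(2*t), t^2*exp(2*t) + 5*t*exp(2*t), t^2*exp(2*t)/2 + 2*t*exp(2*t)]
  [0, 2*t*exp(2*t) + exp(2*t), t*exp(2*t)]
  [0, -4*t*exp(2*t), -2*t*exp(2*t) + exp(2*t)]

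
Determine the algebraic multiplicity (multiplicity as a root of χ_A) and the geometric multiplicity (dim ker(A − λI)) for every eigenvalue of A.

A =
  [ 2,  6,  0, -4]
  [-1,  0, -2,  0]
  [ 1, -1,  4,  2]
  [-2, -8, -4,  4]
λ = 2: alg = 3, geom = 1; λ = 4: alg = 1, geom = 1

Step 1 — factor the characteristic polynomial to read off the algebraic multiplicities:
  χ_A(x) = (x - 4)*(x - 2)^3

Step 2 — compute geometric multiplicities via the rank-nullity identity g(λ) = n − rank(A − λI):
  rank(A − (2)·I) = 3, so dim ker(A − (2)·I) = n − 3 = 1
  rank(A − (4)·I) = 3, so dim ker(A − (4)·I) = n − 3 = 1

Summary:
  λ = 2: algebraic multiplicity = 3, geometric multiplicity = 1
  λ = 4: algebraic multiplicity = 1, geometric multiplicity = 1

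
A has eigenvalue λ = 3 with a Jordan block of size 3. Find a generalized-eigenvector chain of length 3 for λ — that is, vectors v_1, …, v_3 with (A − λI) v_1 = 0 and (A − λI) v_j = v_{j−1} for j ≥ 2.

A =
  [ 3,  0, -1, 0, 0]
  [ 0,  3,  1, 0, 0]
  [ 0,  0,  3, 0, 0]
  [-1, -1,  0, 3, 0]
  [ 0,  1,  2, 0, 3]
A Jordan chain for λ = 3 of length 3:
v_1 = (0, 0, 0, 0, 1)ᵀ
v_2 = (-1, 1, 0, 0, 2)ᵀ
v_3 = (0, 0, 1, 0, 0)ᵀ

Let N = A − (3)·I. We want v_3 with N^3 v_3 = 0 but N^2 v_3 ≠ 0; then v_{j-1} := N · v_j for j = 3, …, 2.

Pick v_3 = (0, 0, 1, 0, 0)ᵀ.
Then v_2 = N · v_3 = (-1, 1, 0, 0, 2)ᵀ.
Then v_1 = N · v_2 = (0, 0, 0, 0, 1)ᵀ.

Sanity check: (A − (3)·I) v_1 = (0, 0, 0, 0, 0)ᵀ = 0. ✓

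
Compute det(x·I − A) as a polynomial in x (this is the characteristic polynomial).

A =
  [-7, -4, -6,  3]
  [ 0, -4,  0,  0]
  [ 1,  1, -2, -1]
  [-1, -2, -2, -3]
x^4 + 16*x^3 + 96*x^2 + 256*x + 256

Expanding det(x·I − A) (e.g. by cofactor expansion or by noting that A is similar to its Jordan form J, which has the same characteristic polynomial as A) gives
  χ_A(x) = x^4 + 16*x^3 + 96*x^2 + 256*x + 256
which factors as (x + 4)^4. The eigenvalues (with algebraic multiplicities) are λ = -4 with multiplicity 4.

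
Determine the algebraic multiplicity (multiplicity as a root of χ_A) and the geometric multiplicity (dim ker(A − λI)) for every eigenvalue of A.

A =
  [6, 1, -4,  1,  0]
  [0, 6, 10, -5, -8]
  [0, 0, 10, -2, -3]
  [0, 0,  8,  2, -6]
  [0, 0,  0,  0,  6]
λ = 6: alg = 5, geom = 2

Step 1 — factor the characteristic polynomial to read off the algebraic multiplicities:
  χ_A(x) = (x - 6)^5

Step 2 — compute geometric multiplicities via the rank-nullity identity g(λ) = n − rank(A − λI):
  rank(A − (6)·I) = 3, so dim ker(A − (6)·I) = n − 3 = 2

Summary:
  λ = 6: algebraic multiplicity = 5, geometric multiplicity = 2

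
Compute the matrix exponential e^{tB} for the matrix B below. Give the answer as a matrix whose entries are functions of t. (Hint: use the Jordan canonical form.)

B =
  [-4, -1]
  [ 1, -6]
e^{tB} =
  [t*exp(-5*t) + exp(-5*t), -t*exp(-5*t)]
  [t*exp(-5*t), -t*exp(-5*t) + exp(-5*t)]

Strategy: write B = P · J · P⁻¹ where J is a Jordan canonical form, so e^{tB} = P · e^{tJ} · P⁻¹, and e^{tJ} can be computed block-by-block.

B has Jordan form
J =
  [-5,  1]
  [ 0, -5]
(up to reordering of blocks).

Per-block formulas:
  For a 2×2 Jordan block J_2(-5): exp(t · J_2(-5)) = e^(-5t)·(I + t·N), where N is the 2×2 nilpotent shift.

After assembling e^{tJ} and conjugating by P, we get:

e^{tB} =
  [t*exp(-5*t) + exp(-5*t), -t*exp(-5*t)]
  [t*exp(-5*t), -t*exp(-5*t) + exp(-5*t)]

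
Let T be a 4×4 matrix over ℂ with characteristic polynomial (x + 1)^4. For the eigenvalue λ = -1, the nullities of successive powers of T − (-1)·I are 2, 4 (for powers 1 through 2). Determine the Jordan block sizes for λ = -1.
Block sizes for λ = -1: [2, 2]

From the dimensions of kernels of powers, the number of Jordan blocks of size at least j is d_j − d_{j−1} where d_j = dim ker(N^j) (with d_0 = 0). Computing the differences gives [2, 2].
The number of blocks of size exactly k is (#blocks of size ≥ k) − (#blocks of size ≥ k + 1), so the partition is: 2 block(s) of size 2.
In nonincreasing order the block sizes are [2, 2].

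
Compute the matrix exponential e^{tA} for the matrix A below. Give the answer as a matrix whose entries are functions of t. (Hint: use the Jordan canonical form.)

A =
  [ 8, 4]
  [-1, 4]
e^{tA} =
  [2*t*exp(6*t) + exp(6*t), 4*t*exp(6*t)]
  [-t*exp(6*t), -2*t*exp(6*t) + exp(6*t)]

Strategy: write A = P · J · P⁻¹ where J is a Jordan canonical form, so e^{tA} = P · e^{tJ} · P⁻¹, and e^{tJ} can be computed block-by-block.

A has Jordan form
J =
  [6, 1]
  [0, 6]
(up to reordering of blocks).

Per-block formulas:
  For a 2×2 Jordan block J_2(6): exp(t · J_2(6)) = e^(6t)·(I + t·N), where N is the 2×2 nilpotent shift.

After assembling e^{tJ} and conjugating by P, we get:

e^{tA} =
  [2*t*exp(6*t) + exp(6*t), 4*t*exp(6*t)]
  [-t*exp(6*t), -2*t*exp(6*t) + exp(6*t)]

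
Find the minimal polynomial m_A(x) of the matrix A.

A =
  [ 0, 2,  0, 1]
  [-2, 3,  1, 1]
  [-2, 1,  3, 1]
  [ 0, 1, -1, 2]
x^3 - 6*x^2 + 12*x - 8

The characteristic polynomial is χ_A(x) = (x - 2)^4, so the eigenvalues are known. The minimal polynomial is
  m_A(x) = Π_λ (x − λ)^{k_λ}
where k_λ is the size of the *largest* Jordan block for λ (equivalently, the smallest k with (A − λI)^k v = 0 for every generalised eigenvector v of λ).

  λ = 2: largest Jordan block has size 3, contributing (x − 2)^3

So m_A(x) = (x - 2)^3 = x^3 - 6*x^2 + 12*x - 8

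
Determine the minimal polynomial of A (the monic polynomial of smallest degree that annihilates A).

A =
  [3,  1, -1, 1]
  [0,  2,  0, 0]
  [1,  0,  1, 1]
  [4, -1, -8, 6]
x^4 - 12*x^3 + 52*x^2 - 96*x + 64

The characteristic polynomial is χ_A(x) = (x - 4)^2*(x - 2)^2, so the eigenvalues are known. The minimal polynomial is
  m_A(x) = Π_λ (x − λ)^{k_λ}
where k_λ is the size of the *largest* Jordan block for λ (equivalently, the smallest k with (A − λI)^k v = 0 for every generalised eigenvector v of λ).

  λ = 2: largest Jordan block has size 2, contributing (x − 2)^2
  λ = 4: largest Jordan block has size 2, contributing (x − 4)^2

So m_A(x) = (x - 4)^2*(x - 2)^2 = x^4 - 12*x^3 + 52*x^2 - 96*x + 64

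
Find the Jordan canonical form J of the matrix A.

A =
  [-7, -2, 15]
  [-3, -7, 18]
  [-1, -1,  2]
J_3(-4)

The characteristic polynomial is
  det(x·I − A) = x^3 + 12*x^2 + 48*x + 64 = (x + 4)^3

Eigenvalues and multiplicities (the geometric multiplicity of λ is n − rank(A − λI), which equals the number of Jordan blocks for λ):
  λ = -4: algebraic multiplicity = 3, geometric multiplicity = 1

Determining the block sizes for each eigenvalue:
  λ = -4: one block (gm = 1), so the single block has size am = 3 → block sizes [3]

Assembling the blocks gives a Jordan form
J =
  [-4,  1,  0]
  [ 0, -4,  1]
  [ 0,  0, -4]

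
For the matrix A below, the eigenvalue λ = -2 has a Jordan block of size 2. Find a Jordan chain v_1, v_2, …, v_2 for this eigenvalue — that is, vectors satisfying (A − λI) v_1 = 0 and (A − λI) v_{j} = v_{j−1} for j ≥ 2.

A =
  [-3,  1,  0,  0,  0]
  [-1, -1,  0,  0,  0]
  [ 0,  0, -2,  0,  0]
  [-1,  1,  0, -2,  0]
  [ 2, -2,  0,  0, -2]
A Jordan chain for λ = -2 of length 2:
v_1 = (-1, -1, 0, -1, 2)ᵀ
v_2 = (1, 0, 0, 0, 0)ᵀ

Let N = A − (-2)·I. We want v_2 with N^2 v_2 = 0 but N^1 v_2 ≠ 0; then v_{j-1} := N · v_j for j = 2, …, 2.

Pick v_2 = (1, 0, 0, 0, 0)ᵀ.
Then v_1 = N · v_2 = (-1, -1, 0, -1, 2)ᵀ.

Sanity check: (A − (-2)·I) v_1 = (0, 0, 0, 0, 0)ᵀ = 0. ✓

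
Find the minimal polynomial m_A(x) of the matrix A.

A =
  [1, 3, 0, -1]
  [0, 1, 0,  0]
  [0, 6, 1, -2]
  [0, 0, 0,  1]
x^2 - 2*x + 1

The characteristic polynomial is χ_A(x) = (x - 1)^4, so the eigenvalues are known. The minimal polynomial is
  m_A(x) = Π_λ (x − λ)^{k_λ}
where k_λ is the size of the *largest* Jordan block for λ (equivalently, the smallest k with (A − λI)^k v = 0 for every generalised eigenvector v of λ).

  λ = 1: largest Jordan block has size 2, contributing (x − 1)^2

So m_A(x) = (x - 1)^2 = x^2 - 2*x + 1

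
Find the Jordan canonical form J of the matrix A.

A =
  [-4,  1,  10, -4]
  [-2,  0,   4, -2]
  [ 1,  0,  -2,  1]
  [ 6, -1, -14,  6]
J_2(0) ⊕ J_2(0)

The characteristic polynomial is
  det(x·I − A) = x^4

Eigenvalues and multiplicities (the geometric multiplicity of λ is n − rank(A − λI), which equals the number of Jordan blocks for λ):
  λ = 0: algebraic multiplicity = 4, geometric multiplicity = 2

Determining the block sizes for each eigenvalue:
  λ = 0: with am = 4 and gm = 2, the partition is not yet determined (e.g. several partitions of 4 into 2 parts exist). Let N = A − (0)·I. Computing rank(N^1) = 2, rank(N^2) = 0; the number of blocks of size ≥ j is rank(N^{j−1}) − rank(N^j), giving [2, 2]. So we have 2 block(s) of size 2 → block sizes [2, 2]

Assembling the blocks gives a Jordan form
J =
  [0, 1, 0, 0]
  [0, 0, 0, 0]
  [0, 0, 0, 1]
  [0, 0, 0, 0]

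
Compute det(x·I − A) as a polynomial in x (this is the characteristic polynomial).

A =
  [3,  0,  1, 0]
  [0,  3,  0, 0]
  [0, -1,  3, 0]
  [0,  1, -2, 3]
x^4 - 12*x^3 + 54*x^2 - 108*x + 81

Expanding det(x·I − A) (e.g. by cofactor expansion or by noting that A is similar to its Jordan form J, which has the same characteristic polynomial as A) gives
  χ_A(x) = x^4 - 12*x^3 + 54*x^2 - 108*x + 81
which factors as (x - 3)^4. The eigenvalues (with algebraic multiplicities) are λ = 3 with multiplicity 4.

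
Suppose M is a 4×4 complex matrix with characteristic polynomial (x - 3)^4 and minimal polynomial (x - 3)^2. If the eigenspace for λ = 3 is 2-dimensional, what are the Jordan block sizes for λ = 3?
Block sizes for λ = 3: [2, 2]

Step 1 — from the characteristic polynomial, algebraic multiplicity of λ = 3 is 4. From dim ker(M − (3)·I) = 2, there are exactly 2 Jordan blocks for λ = 3.
Step 2 — from the minimal polynomial, the factor (x − 3)^2 tells us the largest block for λ = 3 has size 2.
Step 3 — with total size 4, 2 blocks, and largest block 2, the block sizes (in nonincreasing order) are [2, 2].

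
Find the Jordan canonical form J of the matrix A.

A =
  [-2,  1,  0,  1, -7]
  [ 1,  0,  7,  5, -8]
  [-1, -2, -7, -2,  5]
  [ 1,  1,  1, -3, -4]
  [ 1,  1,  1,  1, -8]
J_3(-4) ⊕ J_2(-4)

The characteristic polynomial is
  det(x·I − A) = x^5 + 20*x^4 + 160*x^3 + 640*x^2 + 1280*x + 1024 = (x + 4)^5

Eigenvalues and multiplicities (the geometric multiplicity of λ is n − rank(A − λI), which equals the number of Jordan blocks for λ):
  λ = -4: algebraic multiplicity = 5, geometric multiplicity = 2

Determining the block sizes for each eigenvalue:
  λ = -4: with am = 5 and gm = 2, the partition is not yet determined (e.g. several partitions of 5 into 2 parts exist). Let N = A − (-4)·I. Computing rank(N^1) = 3, rank(N^2) = 1, rank(N^3) = 0; the number of blocks of size ≥ j is rank(N^{j−1}) − rank(N^j), giving [2, 2, 1]. So we have 1 block(s) of size 3, 1 block(s) of size 2 → block sizes [3, 2]

Assembling the blocks gives a Jordan form
J =
  [-4,  1,  0,  0,  0]
  [ 0, -4,  1,  0,  0]
  [ 0,  0, -4,  0,  0]
  [ 0,  0,  0, -4,  1]
  [ 0,  0,  0,  0, -4]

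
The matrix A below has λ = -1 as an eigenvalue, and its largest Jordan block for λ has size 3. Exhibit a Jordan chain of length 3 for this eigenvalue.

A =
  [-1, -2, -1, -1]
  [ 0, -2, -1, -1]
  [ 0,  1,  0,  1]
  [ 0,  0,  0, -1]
A Jordan chain for λ = -1 of length 3:
v_1 = (1, 0, 0, 0)ᵀ
v_2 = (-2, -1, 1, 0)ᵀ
v_3 = (0, 1, 0, 0)ᵀ

Let N = A − (-1)·I. We want v_3 with N^3 v_3 = 0 but N^2 v_3 ≠ 0; then v_{j-1} := N · v_j for j = 3, …, 2.

Pick v_3 = (0, 1, 0, 0)ᵀ.
Then v_2 = N · v_3 = (-2, -1, 1, 0)ᵀ.
Then v_1 = N · v_2 = (1, 0, 0, 0)ᵀ.

Sanity check: (A − (-1)·I) v_1 = (0, 0, 0, 0)ᵀ = 0. ✓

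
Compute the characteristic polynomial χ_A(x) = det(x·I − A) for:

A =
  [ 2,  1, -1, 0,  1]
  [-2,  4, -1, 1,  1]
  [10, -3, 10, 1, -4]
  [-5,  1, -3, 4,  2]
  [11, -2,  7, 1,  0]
x^5 - 20*x^4 + 160*x^3 - 640*x^2 + 1280*x - 1024

Expanding det(x·I − A) (e.g. by cofactor expansion or by noting that A is similar to its Jordan form J, which has the same characteristic polynomial as A) gives
  χ_A(x) = x^5 - 20*x^4 + 160*x^3 - 640*x^2 + 1280*x - 1024
which factors as (x - 4)^5. The eigenvalues (with algebraic multiplicities) are λ = 4 with multiplicity 5.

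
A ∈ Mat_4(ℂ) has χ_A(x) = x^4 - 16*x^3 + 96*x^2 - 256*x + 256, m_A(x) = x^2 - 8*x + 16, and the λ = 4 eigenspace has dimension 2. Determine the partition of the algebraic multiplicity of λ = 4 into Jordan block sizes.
Block sizes for λ = 4: [2, 2]

Step 1 — from the characteristic polynomial, algebraic multiplicity of λ = 4 is 4. From dim ker(A − (4)·I) = 2, there are exactly 2 Jordan blocks for λ = 4.
Step 2 — from the minimal polynomial, the factor (x − 4)^2 tells us the largest block for λ = 4 has size 2.
Step 3 — with total size 4, 2 blocks, and largest block 2, the block sizes (in nonincreasing order) are [2, 2].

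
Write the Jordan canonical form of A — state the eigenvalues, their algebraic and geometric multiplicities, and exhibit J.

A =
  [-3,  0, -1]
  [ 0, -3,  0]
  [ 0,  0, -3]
J_2(-3) ⊕ J_1(-3)

The characteristic polynomial is
  det(x·I − A) = x^3 + 9*x^2 + 27*x + 27 = (x + 3)^3

Eigenvalues and multiplicities (the geometric multiplicity of λ is n − rank(A − λI), which equals the number of Jordan blocks for λ):
  λ = -3: algebraic multiplicity = 3, geometric multiplicity = 2

Determining the block sizes for each eigenvalue:
  λ = -3: 2 blocks summing to 3 forces exactly one block of size 2 and the rest size 1 → block sizes [2, 1]

Assembling the blocks gives a Jordan form
J =
  [-3,  1,  0]
  [ 0, -3,  0]
  [ 0,  0, -3]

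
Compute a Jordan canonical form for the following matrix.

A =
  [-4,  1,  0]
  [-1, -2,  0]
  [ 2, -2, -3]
J_2(-3) ⊕ J_1(-3)

The characteristic polynomial is
  det(x·I − A) = x^3 + 9*x^2 + 27*x + 27 = (x + 3)^3

Eigenvalues and multiplicities (the geometric multiplicity of λ is n − rank(A − λI), which equals the number of Jordan blocks for λ):
  λ = -3: algebraic multiplicity = 3, geometric multiplicity = 2

Determining the block sizes for each eigenvalue:
  λ = -3: 2 blocks summing to 3 forces exactly one block of size 2 and the rest size 1 → block sizes [2, 1]

Assembling the blocks gives a Jordan form
J =
  [-3,  1,  0]
  [ 0, -3,  0]
  [ 0,  0, -3]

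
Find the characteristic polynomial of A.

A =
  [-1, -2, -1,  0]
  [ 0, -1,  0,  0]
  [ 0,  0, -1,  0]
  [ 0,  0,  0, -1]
x^4 + 4*x^3 + 6*x^2 + 4*x + 1

Expanding det(x·I − A) (e.g. by cofactor expansion or by noting that A is similar to its Jordan form J, which has the same characteristic polynomial as A) gives
  χ_A(x) = x^4 + 4*x^3 + 6*x^2 + 4*x + 1
which factors as (x + 1)^4. The eigenvalues (with algebraic multiplicities) are λ = -1 with multiplicity 4.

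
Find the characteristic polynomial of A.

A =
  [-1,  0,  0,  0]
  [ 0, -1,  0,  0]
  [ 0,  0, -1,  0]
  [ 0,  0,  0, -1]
x^4 + 4*x^3 + 6*x^2 + 4*x + 1

Expanding det(x·I − A) (e.g. by cofactor expansion or by noting that A is similar to its Jordan form J, which has the same characteristic polynomial as A) gives
  χ_A(x) = x^4 + 4*x^3 + 6*x^2 + 4*x + 1
which factors as (x + 1)^4. The eigenvalues (with algebraic multiplicities) are λ = -1 with multiplicity 4.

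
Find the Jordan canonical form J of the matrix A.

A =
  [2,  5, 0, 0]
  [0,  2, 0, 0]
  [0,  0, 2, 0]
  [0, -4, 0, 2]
J_2(2) ⊕ J_1(2) ⊕ J_1(2)

The characteristic polynomial is
  det(x·I − A) = x^4 - 8*x^3 + 24*x^2 - 32*x + 16 = (x - 2)^4

Eigenvalues and multiplicities (the geometric multiplicity of λ is n − rank(A − λI), which equals the number of Jordan blocks for λ):
  λ = 2: algebraic multiplicity = 4, geometric multiplicity = 3

Determining the block sizes for each eigenvalue:
  λ = 2: 3 blocks summing to 4 forces exactly one block of size 2 and the rest size 1 → block sizes [2, 1, 1]

Assembling the blocks gives a Jordan form
J =
  [2, 1, 0, 0]
  [0, 2, 0, 0]
  [0, 0, 2, 0]
  [0, 0, 0, 2]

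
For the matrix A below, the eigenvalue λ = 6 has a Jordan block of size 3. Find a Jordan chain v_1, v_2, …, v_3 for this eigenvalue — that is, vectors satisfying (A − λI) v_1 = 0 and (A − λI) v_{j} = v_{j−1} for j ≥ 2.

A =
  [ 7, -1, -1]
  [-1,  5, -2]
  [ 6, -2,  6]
A Jordan chain for λ = 6 of length 3:
v_1 = (-4, -12, 8)ᵀ
v_2 = (1, -1, 6)ᵀ
v_3 = (1, 0, 0)ᵀ

Let N = A − (6)·I. We want v_3 with N^3 v_3 = 0 but N^2 v_3 ≠ 0; then v_{j-1} := N · v_j for j = 3, …, 2.

Pick v_3 = (1, 0, 0)ᵀ.
Then v_2 = N · v_3 = (1, -1, 6)ᵀ.
Then v_1 = N · v_2 = (-4, -12, 8)ᵀ.

Sanity check: (A − (6)·I) v_1 = (0, 0, 0)ᵀ = 0. ✓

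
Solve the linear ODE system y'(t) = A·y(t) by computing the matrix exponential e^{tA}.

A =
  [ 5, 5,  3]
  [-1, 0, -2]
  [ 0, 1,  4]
e^{tA} =
  [-t^2*exp(3*t)/2 + 2*t*exp(3*t) + exp(3*t), -t^2*exp(3*t) + 5*t*exp(3*t), -t^2*exp(3*t)/2 + 3*t*exp(3*t)]
  [t^2*exp(3*t)/2 - t*exp(3*t), t^2*exp(3*t) - 3*t*exp(3*t) + exp(3*t), t^2*exp(3*t)/2 - 2*t*exp(3*t)]
  [-t^2*exp(3*t)/2, -t^2*exp(3*t) + t*exp(3*t), -t^2*exp(3*t)/2 + t*exp(3*t) + exp(3*t)]

Strategy: write A = P · J · P⁻¹ where J is a Jordan canonical form, so e^{tA} = P · e^{tJ} · P⁻¹, and e^{tJ} can be computed block-by-block.

A has Jordan form
J =
  [3, 1, 0]
  [0, 3, 1]
  [0, 0, 3]
(up to reordering of blocks).

Per-block formulas:
  For a 3×3 Jordan block J_3(3): exp(t · J_3(3)) = e^(3t)·(I + t·N + (t^2/2)·N^2), where N is the 3×3 nilpotent shift.

After assembling e^{tJ} and conjugating by P, we get:

e^{tA} =
  [-t^2*exp(3*t)/2 + 2*t*exp(3*t) + exp(3*t), -t^2*exp(3*t) + 5*t*exp(3*t), -t^2*exp(3*t)/2 + 3*t*exp(3*t)]
  [t^2*exp(3*t)/2 - t*exp(3*t), t^2*exp(3*t) - 3*t*exp(3*t) + exp(3*t), t^2*exp(3*t)/2 - 2*t*exp(3*t)]
  [-t^2*exp(3*t)/2, -t^2*exp(3*t) + t*exp(3*t), -t^2*exp(3*t)/2 + t*exp(3*t) + exp(3*t)]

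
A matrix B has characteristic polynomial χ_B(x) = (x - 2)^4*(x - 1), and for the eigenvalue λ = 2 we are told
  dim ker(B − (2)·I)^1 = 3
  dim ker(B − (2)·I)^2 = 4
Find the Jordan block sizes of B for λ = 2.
Block sizes for λ = 2: [2, 1, 1]

From the dimensions of kernels of powers, the number of Jordan blocks of size at least j is d_j − d_{j−1} where d_j = dim ker(N^j) (with d_0 = 0). Computing the differences gives [3, 1].
The number of blocks of size exactly k is (#blocks of size ≥ k) − (#blocks of size ≥ k + 1), so the partition is: 2 block(s) of size 1, 1 block(s) of size 2.
In nonincreasing order the block sizes are [2, 1, 1].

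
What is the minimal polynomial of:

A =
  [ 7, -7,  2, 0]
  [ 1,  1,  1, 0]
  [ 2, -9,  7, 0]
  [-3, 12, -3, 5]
x^3 - 15*x^2 + 75*x - 125

The characteristic polynomial is χ_A(x) = (x - 5)^4, so the eigenvalues are known. The minimal polynomial is
  m_A(x) = Π_λ (x − λ)^{k_λ}
where k_λ is the size of the *largest* Jordan block for λ (equivalently, the smallest k with (A − λI)^k v = 0 for every generalised eigenvector v of λ).

  λ = 5: largest Jordan block has size 3, contributing (x − 5)^3

So m_A(x) = (x - 5)^3 = x^3 - 15*x^2 + 75*x - 125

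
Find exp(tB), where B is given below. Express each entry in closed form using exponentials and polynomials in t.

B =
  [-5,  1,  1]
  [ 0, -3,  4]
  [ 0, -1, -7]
e^{tB} =
  [exp(-5*t), t^2*exp(-5*t)/2 + t*exp(-5*t), t^2*exp(-5*t) + t*exp(-5*t)]
  [0, 2*t*exp(-5*t) + exp(-5*t), 4*t*exp(-5*t)]
  [0, -t*exp(-5*t), -2*t*exp(-5*t) + exp(-5*t)]

Strategy: write B = P · J · P⁻¹ where J is a Jordan canonical form, so e^{tB} = P · e^{tJ} · P⁻¹, and e^{tJ} can be computed block-by-block.

B has Jordan form
J =
  [-5,  1,  0]
  [ 0, -5,  1]
  [ 0,  0, -5]
(up to reordering of blocks).

Per-block formulas:
  For a 3×3 Jordan block J_3(-5): exp(t · J_3(-5)) = e^(-5t)·(I + t·N + (t^2/2)·N^2), where N is the 3×3 nilpotent shift.

After assembling e^{tJ} and conjugating by P, we get:

e^{tB} =
  [exp(-5*t), t^2*exp(-5*t)/2 + t*exp(-5*t), t^2*exp(-5*t) + t*exp(-5*t)]
  [0, 2*t*exp(-5*t) + exp(-5*t), 4*t*exp(-5*t)]
  [0, -t*exp(-5*t), -2*t*exp(-5*t) + exp(-5*t)]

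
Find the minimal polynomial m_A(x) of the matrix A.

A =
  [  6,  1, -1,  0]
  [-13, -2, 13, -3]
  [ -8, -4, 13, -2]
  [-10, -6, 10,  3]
x^3 - 15*x^2 + 75*x - 125

The characteristic polynomial is χ_A(x) = (x - 5)^4, so the eigenvalues are known. The minimal polynomial is
  m_A(x) = Π_λ (x − λ)^{k_λ}
where k_λ is the size of the *largest* Jordan block for λ (equivalently, the smallest k with (A − λI)^k v = 0 for every generalised eigenvector v of λ).

  λ = 5: largest Jordan block has size 3, contributing (x − 5)^3

So m_A(x) = (x - 5)^3 = x^3 - 15*x^2 + 75*x - 125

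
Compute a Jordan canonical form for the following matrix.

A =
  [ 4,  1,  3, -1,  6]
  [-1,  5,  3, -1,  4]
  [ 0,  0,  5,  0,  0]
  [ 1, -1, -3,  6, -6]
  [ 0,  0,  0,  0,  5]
J_3(5) ⊕ J_1(5) ⊕ J_1(5)

The characteristic polynomial is
  det(x·I − A) = x^5 - 25*x^4 + 250*x^3 - 1250*x^2 + 3125*x - 3125 = (x - 5)^5

Eigenvalues and multiplicities (the geometric multiplicity of λ is n − rank(A − λI), which equals the number of Jordan blocks for λ):
  λ = 5: algebraic multiplicity = 5, geometric multiplicity = 3

Determining the block sizes for each eigenvalue:
  λ = 5: with am = 5 and gm = 3, the partition is not yet determined (e.g. several partitions of 5 into 3 parts exist). Let N = A − (5)·I. Computing rank(N^1) = 2, rank(N^2) = 1, rank(N^3) = 0; the number of blocks of size ≥ j is rank(N^{j−1}) − rank(N^j), giving [3, 1, 1]. So we have 1 block(s) of size 3, 2 block(s) of size 1 → block sizes [3, 1, 1]

Assembling the blocks gives a Jordan form
J =
  [5, 1, 0, 0, 0]
  [0, 5, 1, 0, 0]
  [0, 0, 5, 0, 0]
  [0, 0, 0, 5, 0]
  [0, 0, 0, 0, 5]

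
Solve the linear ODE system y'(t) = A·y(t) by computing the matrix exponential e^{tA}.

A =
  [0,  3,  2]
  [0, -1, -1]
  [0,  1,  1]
e^{tA} =
  [1, -t^2/2 + 3*t, -t^2/2 + 2*t]
  [0, 1 - t, -t]
  [0, t, t + 1]

Strategy: write A = P · J · P⁻¹ where J is a Jordan canonical form, so e^{tA} = P · e^{tJ} · P⁻¹, and e^{tJ} can be computed block-by-block.

A has Jordan form
J =
  [0, 1, 0]
  [0, 0, 1]
  [0, 0, 0]
(up to reordering of blocks).

Per-block formulas:
  For a 3×3 Jordan block J_3(0): exp(t · J_3(0)) = e^(0t)·(I + t·N + (t^2/2)·N^2), where N is the 3×3 nilpotent shift.

After assembling e^{tJ} and conjugating by P, we get:

e^{tA} =
  [1, -t^2/2 + 3*t, -t^2/2 + 2*t]
  [0, 1 - t, -t]
  [0, t, t + 1]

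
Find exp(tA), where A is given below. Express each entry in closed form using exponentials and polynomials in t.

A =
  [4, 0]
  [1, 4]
e^{tA} =
  [exp(4*t), 0]
  [t*exp(4*t), exp(4*t)]

Strategy: write A = P · J · P⁻¹ where J is a Jordan canonical form, so e^{tA} = P · e^{tJ} · P⁻¹, and e^{tJ} can be computed block-by-block.

A has Jordan form
J =
  [4, 1]
  [0, 4]
(up to reordering of blocks).

Per-block formulas:
  For a 2×2 Jordan block J_2(4): exp(t · J_2(4)) = e^(4t)·(I + t·N), where N is the 2×2 nilpotent shift.

After assembling e^{tJ} and conjugating by P, we get:

e^{tA} =
  [exp(4*t), 0]
  [t*exp(4*t), exp(4*t)]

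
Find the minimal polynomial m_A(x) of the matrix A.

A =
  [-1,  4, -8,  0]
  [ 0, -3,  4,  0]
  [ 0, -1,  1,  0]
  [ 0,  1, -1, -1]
x^3 + 3*x^2 + 3*x + 1

The characteristic polynomial is χ_A(x) = (x + 1)^4, so the eigenvalues are known. The minimal polynomial is
  m_A(x) = Π_λ (x − λ)^{k_λ}
where k_λ is the size of the *largest* Jordan block for λ (equivalently, the smallest k with (A − λI)^k v = 0 for every generalised eigenvector v of λ).

  λ = -1: largest Jordan block has size 3, contributing (x + 1)^3

So m_A(x) = (x + 1)^3 = x^3 + 3*x^2 + 3*x + 1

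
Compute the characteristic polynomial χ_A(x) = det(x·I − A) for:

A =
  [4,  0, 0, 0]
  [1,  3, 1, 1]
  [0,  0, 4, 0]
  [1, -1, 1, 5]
x^4 - 16*x^3 + 96*x^2 - 256*x + 256

Expanding det(x·I − A) (e.g. by cofactor expansion or by noting that A is similar to its Jordan form J, which has the same characteristic polynomial as A) gives
  χ_A(x) = x^4 - 16*x^3 + 96*x^2 - 256*x + 256
which factors as (x - 4)^4. The eigenvalues (with algebraic multiplicities) are λ = 4 with multiplicity 4.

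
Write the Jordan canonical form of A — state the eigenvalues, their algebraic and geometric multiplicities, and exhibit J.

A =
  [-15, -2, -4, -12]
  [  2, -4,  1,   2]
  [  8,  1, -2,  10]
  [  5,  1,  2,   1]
J_3(-5) ⊕ J_1(-5)

The characteristic polynomial is
  det(x·I − A) = x^4 + 20*x^3 + 150*x^2 + 500*x + 625 = (x + 5)^4

Eigenvalues and multiplicities (the geometric multiplicity of λ is n − rank(A − λI), which equals the number of Jordan blocks for λ):
  λ = -5: algebraic multiplicity = 4, geometric multiplicity = 2

Determining the block sizes for each eigenvalue:
  λ = -5: with am = 4 and gm = 2, the partition is not yet determined (e.g. several partitions of 4 into 2 parts exist). Let N = A − (-5)·I. Computing rank(N^1) = 2, rank(N^2) = 1, rank(N^3) = 0; the number of blocks of size ≥ j is rank(N^{j−1}) − rank(N^j), giving [2, 1, 1]. So we have 1 block(s) of size 3, 1 block(s) of size 1 → block sizes [3, 1]

Assembling the blocks gives a Jordan form
J =
  [-5,  1,  0,  0]
  [ 0, -5,  1,  0]
  [ 0,  0, -5,  0]
  [ 0,  0,  0, -5]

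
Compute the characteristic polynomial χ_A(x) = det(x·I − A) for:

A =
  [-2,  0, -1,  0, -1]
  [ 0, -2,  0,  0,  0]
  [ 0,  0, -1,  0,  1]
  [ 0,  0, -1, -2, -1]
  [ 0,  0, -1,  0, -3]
x^5 + 10*x^4 + 40*x^3 + 80*x^2 + 80*x + 32

Expanding det(x·I − A) (e.g. by cofactor expansion or by noting that A is similar to its Jordan form J, which has the same characteristic polynomial as A) gives
  χ_A(x) = x^5 + 10*x^4 + 40*x^3 + 80*x^2 + 80*x + 32
which factors as (x + 2)^5. The eigenvalues (with algebraic multiplicities) are λ = -2 with multiplicity 5.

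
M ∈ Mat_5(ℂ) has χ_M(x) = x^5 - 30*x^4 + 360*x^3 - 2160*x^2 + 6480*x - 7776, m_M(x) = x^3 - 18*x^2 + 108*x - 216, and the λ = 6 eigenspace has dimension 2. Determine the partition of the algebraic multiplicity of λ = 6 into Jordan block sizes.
Block sizes for λ = 6: [3, 2]

Step 1 — from the characteristic polynomial, algebraic multiplicity of λ = 6 is 5. From dim ker(M − (6)·I) = 2, there are exactly 2 Jordan blocks for λ = 6.
Step 2 — from the minimal polynomial, the factor (x − 6)^3 tells us the largest block for λ = 6 has size 3.
Step 3 — with total size 5, 2 blocks, and largest block 3, the block sizes (in nonincreasing order) are [3, 2].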